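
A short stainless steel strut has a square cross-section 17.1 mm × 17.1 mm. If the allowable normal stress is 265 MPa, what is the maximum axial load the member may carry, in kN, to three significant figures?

A = 292.4 mm².
P_max = σ_allow · A = 265 · 292.4 = 77490 N = 77.49 kN.

77.5 kN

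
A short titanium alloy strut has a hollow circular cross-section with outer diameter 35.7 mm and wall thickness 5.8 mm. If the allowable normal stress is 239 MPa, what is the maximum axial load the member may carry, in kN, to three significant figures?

A = 544.8 mm².
P_max = σ_allow · A = 239 · 544.8 = 130200 N = 130.2 kN.

130 kN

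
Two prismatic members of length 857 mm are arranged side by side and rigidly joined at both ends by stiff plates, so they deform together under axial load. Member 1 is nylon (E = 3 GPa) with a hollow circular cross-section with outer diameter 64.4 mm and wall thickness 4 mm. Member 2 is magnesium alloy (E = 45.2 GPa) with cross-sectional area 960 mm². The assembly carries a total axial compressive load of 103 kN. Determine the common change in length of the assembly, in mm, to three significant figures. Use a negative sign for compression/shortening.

A_1 = 759 mm².
Equal strain + equilibrium ⇒ each member carries load in proportion to AE: A₁E₁ = 2277000 N, A₂E₂ = 43390000 N, ΣAE = 45670000 N.
δ = PL/ΣAE = -103000·857/45670000 = -1.933 mm.

-1.93 mm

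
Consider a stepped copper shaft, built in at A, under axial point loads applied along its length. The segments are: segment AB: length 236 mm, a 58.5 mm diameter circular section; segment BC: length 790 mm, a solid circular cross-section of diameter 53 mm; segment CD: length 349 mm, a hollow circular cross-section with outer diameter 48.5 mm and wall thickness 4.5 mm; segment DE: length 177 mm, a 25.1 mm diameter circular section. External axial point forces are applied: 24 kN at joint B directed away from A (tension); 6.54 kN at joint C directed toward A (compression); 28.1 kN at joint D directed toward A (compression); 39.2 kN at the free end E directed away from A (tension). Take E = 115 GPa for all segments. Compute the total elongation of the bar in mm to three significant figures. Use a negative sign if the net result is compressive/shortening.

Internal axial forces (sectioning from the free end, tension +): N_DE = 39.2 kN, N_CD = 11.1 kN, N_BC = 4.56 kN, N_AB = 28.56 kN.
A_AB = 2688 mm².
A_BC = 2206 mm².
A_CD = 622 mm².
A_DE = 494.8 mm².
δ_AB = 28560·236/(2688·115000) = 0.02181 mm
δ_BC = 4560·790/(2206·115000) = 0.0142 mm
δ_CD = 11100·349/(622·115000) = 0.05415 mm
δ_DE = 39200·177/(494.8·115000) = 0.1219 mm
δ = Σδ_i = 0.2121 mm.

0.212 mm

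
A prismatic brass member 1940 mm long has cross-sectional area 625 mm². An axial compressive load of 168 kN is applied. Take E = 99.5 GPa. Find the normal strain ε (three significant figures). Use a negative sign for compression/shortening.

-0.00270

σ = N/A = -268.8 MPa; ε = σ/E = -268.8/99500 = -2.702e-03.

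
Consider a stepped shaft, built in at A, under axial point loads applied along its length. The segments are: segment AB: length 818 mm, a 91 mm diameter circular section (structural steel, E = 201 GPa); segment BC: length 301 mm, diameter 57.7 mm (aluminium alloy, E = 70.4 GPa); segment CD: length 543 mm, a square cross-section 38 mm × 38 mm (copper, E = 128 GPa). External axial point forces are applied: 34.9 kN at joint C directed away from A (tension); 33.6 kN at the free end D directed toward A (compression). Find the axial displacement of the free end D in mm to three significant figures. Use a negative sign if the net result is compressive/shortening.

Internal axial forces (sectioning from the free end, tension +): N_CD = -33.6 kN, N_BC = 1.3 kN, N_AB = 1.3 kN.
A_AB = 6504 mm².
A_BC = 2615 mm².
A_CD = 1444 mm².
δ_AB = 1300·818/(6504·201000) = 0.0008134 mm
δ_BC = 1300·301/(2615·70400) = 0.002126 mm
δ_CD = -33600·543/(1444·128000) = -0.09871 mm
δ = Σδ_i = -0.09577 mm.

-0.0958 mm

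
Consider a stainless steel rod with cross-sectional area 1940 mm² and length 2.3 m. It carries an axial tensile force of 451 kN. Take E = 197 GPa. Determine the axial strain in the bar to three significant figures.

σ = N/A = 232.5 MPa; ε = σ/E = 232.5/197000 = 1.180e-03.

0.00118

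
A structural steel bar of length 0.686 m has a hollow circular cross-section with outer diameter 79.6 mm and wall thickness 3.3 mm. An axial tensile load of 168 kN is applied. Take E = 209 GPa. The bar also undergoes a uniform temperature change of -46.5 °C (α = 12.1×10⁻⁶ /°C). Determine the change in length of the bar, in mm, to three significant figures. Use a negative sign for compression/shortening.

A = 791 mm².
δ_mech = NL/(AE) = 168000·686/(791·209000) = 0.6971 mm.
δ_thermal = αLΔT = 12.1e-6·686·-46.5 = -0.386 mm.
δ = δ_mech + δ_thermal = 0.3111 mm.

0.311 mm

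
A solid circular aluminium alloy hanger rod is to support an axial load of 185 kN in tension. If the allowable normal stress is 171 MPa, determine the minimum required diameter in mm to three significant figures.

37.1 mm

Required area A ≥ P/σ_allow = 185000/171 = 1082 mm².
For a solid circular section, d ≥ √(4A/π) = 37.11 mm.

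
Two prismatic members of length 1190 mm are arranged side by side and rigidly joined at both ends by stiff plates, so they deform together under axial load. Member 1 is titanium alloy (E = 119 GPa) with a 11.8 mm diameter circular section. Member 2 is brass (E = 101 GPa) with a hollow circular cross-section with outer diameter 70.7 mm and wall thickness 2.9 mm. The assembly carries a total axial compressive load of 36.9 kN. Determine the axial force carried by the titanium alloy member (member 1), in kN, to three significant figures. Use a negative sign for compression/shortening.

A_1 = 109.4 mm².
A_2 = 617.7 mm².
Equal strain + equilibrium ⇒ each member carries load in proportion to AE: A₁E₁ = 13010000 N, A₂E₂ = 62390000 N, ΣAE = 75400000 N.
F₁ = P·A₁E₁/ΣAE = -36900·13010000/75400000 = -6369 N.

-6.37 kN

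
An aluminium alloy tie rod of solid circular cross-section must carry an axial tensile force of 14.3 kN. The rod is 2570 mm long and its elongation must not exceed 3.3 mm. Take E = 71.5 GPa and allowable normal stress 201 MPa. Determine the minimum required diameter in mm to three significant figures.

14.1 mm

Required area A ≥ P/σ_allow = 14300/201 = 71.14 mm².
For a solid circular section, d ≥ √(4A/π) = 9.518 mm.
Elongation limit: A ≥ PL/(Eδ_allow) = 14300·2570/(71500·3.3) = 155.8 mm² ⇒ d ≥ 14.08 mm.
The elongation limit governs.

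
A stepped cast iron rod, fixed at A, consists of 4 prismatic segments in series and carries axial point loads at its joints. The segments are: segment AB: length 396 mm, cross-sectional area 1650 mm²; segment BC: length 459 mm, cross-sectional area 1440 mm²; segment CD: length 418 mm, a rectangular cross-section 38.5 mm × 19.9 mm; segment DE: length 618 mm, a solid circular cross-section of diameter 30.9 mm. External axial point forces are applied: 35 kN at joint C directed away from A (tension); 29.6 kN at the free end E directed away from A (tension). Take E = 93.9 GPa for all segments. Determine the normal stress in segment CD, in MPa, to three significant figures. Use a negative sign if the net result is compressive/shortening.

38.6 MPa

Internal axial forces (sectioning from the free end, tension +): N_DE = 29.6 kN, N_CD = 29.6 kN, N_BC = 64.6 kN, N_AB = 64.6 kN.
A_CD = 766.1 mm².
σ_CD = N_CD/A_CD = 29600/766.1 = 38.63 MPa.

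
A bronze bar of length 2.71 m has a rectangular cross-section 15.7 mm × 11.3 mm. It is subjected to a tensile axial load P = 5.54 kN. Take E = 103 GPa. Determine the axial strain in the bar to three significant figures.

3.03e-04

A = 177.4 mm².
σ = N/A = 31.23 MPa; ε = σ/E = 31.23/103000 = 3.032e-04.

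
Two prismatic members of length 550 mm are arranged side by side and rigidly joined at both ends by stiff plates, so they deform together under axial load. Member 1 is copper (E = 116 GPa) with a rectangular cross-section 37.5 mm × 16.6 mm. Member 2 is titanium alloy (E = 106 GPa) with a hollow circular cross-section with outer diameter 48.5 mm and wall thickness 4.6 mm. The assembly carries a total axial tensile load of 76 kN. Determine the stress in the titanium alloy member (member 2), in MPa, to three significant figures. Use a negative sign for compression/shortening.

A_1 = 622.5 mm².
A_2 = 634.4 mm².
Equal strain + equilibrium ⇒ each member carries load in proportion to AE: A₁E₁ = 72210000 N, A₂E₂ = 67250000 N, ΣAE = 139500000 N.
σ₂ = P·E₂/ΣAE = 76000·106000/139500000 = 57.77 MPa.

57.8 MPa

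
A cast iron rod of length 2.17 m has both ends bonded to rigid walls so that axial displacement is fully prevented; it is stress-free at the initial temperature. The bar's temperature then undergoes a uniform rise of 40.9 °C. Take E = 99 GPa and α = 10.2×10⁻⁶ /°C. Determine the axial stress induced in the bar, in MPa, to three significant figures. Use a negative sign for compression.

Free thermal expansion αLΔT = 10.2e-6 · 2170 · 40.9 = 0.9053 mm.
The walls impose strain ε = −(0.9053)/2170 = -4.1718e-04; σ = Eε = 99000 · -4.1718e-04 = -41.3 MPa.

-41.3 MPa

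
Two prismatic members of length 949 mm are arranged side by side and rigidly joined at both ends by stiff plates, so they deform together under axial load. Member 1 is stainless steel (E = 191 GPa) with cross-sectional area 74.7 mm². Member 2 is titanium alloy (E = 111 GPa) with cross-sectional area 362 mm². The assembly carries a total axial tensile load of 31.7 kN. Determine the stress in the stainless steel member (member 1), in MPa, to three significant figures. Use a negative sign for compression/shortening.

111 MPa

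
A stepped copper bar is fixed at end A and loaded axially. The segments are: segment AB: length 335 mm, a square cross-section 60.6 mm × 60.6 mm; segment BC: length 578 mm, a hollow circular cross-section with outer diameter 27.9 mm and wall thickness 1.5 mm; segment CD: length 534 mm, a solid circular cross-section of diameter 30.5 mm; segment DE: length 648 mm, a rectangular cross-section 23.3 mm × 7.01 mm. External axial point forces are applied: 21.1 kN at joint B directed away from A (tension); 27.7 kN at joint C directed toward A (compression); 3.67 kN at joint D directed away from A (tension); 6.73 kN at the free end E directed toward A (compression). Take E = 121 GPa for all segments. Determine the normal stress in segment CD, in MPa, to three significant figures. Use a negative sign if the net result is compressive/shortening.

-4.19 MPa

Internal axial forces (sectioning from the free end, tension +): N_DE = -6.73 kN, N_CD = -3.06 kN, N_BC = -30.76 kN, N_AB = -9.66 kN.
A_CD = 730.6 mm².
σ_CD = N_CD/A_CD = -3060/730.6 = -4.188 MPa.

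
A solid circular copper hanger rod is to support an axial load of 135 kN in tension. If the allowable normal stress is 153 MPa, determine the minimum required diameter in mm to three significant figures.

33.5 mm

Required area A ≥ P/σ_allow = 135000/153 = 882.4 mm².
For a solid circular section, d ≥ √(4A/π) = 33.52 mm.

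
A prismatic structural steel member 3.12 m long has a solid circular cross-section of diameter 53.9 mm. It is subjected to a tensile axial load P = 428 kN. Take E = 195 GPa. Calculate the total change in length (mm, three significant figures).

3.00 mm

A = 2282 mm².
δ_mech = NL/(AE) = 428000·3120/(2282·195000) = 3.001 mm.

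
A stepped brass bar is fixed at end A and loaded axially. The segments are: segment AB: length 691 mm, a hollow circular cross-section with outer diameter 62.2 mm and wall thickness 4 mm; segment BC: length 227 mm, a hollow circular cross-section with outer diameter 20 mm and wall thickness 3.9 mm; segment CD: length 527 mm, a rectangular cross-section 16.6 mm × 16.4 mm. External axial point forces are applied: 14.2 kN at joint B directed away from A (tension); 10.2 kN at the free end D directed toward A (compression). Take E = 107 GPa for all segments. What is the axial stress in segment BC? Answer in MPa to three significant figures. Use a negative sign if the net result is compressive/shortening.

Internal axial forces (sectioning from the free end, tension +): N_CD = -10.2 kN, N_BC = -10.2 kN, N_AB = 4 kN.
A_BC = 197.3 mm².
σ_BC = N_BC/A_BC = -10200/197.3 = -51.71 MPa.

-51.7 MPa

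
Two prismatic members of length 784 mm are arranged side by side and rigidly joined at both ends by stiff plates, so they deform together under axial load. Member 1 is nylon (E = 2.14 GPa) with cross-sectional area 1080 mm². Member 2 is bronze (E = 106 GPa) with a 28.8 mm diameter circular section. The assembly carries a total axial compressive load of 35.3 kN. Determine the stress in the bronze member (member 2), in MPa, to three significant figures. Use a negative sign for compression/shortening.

-52.4 MPa

A_2 = 651.4 mm².
Equal strain + equilibrium ⇒ each member carries load in proportion to AE: A₁E₁ = 2311000 N, A₂E₂ = 69050000 N, ΣAE = 71360000 N.
σ₂ = P·E₂/ΣAE = -35300·106000/71360000 = -52.43 MPa.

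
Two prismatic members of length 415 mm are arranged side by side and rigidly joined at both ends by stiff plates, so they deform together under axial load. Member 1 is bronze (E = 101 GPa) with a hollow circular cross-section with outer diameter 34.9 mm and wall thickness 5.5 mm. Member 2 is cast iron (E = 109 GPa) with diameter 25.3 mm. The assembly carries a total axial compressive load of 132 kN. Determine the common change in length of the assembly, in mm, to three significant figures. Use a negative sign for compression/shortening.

-0.516 mm

A_1 = 508 mm².
A_2 = 502.7 mm².
Equal strain + equilibrium ⇒ each member carries load in proportion to AE: A₁E₁ = 51310000 N, A₂E₂ = 54800000 N, ΣAE = 106100000 N.
δ = PL/ΣAE = -132000·415/106100000 = -0.5163 mm.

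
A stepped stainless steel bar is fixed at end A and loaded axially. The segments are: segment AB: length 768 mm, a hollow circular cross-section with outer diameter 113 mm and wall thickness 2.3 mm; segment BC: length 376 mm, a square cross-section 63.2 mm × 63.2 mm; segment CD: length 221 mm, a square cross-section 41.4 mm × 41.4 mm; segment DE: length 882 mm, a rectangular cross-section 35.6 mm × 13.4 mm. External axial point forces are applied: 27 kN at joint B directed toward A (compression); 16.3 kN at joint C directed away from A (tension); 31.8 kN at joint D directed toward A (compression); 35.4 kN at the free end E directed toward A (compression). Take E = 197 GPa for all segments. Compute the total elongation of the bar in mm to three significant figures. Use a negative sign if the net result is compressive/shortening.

-0.780 mm

Internal axial forces (sectioning from the free end, tension +): N_DE = -35.4 kN, N_CD = -67.2 kN, N_BC = -50.9 kN, N_AB = -77.9 kN.
A_AB = 799.9 mm².
A_BC = 3994 mm².
A_CD = 1714 mm².
A_DE = 477 mm².
δ_AB = -77900·768/(799.9·197000) = -0.3797 mm
δ_BC = -50900·376/(3994·197000) = -0.02432 mm
δ_CD = -67200·221/(1714·197000) = -0.04398 mm
δ_DE = -35400·882/(477·197000) = -0.3322 mm
δ = Σδ_i = -0.7802 mm.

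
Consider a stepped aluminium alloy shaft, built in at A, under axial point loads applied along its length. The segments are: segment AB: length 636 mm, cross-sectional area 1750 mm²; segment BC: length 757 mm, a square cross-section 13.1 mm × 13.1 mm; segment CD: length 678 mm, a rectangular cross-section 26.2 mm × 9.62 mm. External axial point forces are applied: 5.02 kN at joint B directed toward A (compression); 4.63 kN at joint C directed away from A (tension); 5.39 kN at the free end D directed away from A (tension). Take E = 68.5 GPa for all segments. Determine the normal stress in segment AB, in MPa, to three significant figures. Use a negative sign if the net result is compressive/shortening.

2.86 MPa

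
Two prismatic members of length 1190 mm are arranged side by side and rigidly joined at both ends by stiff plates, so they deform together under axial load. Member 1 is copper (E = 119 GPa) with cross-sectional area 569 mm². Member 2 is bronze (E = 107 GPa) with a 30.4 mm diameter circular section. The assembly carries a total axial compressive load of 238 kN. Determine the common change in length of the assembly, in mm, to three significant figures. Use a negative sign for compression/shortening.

A_2 = 725.8 mm².
Equal strain + equilibrium ⇒ each member carries load in proportion to AE: A₁E₁ = 67710000 N, A₂E₂ = 77660000 N, ΣAE = 145400000 N.
δ = PL/ΣAE = -238000·1190/145400000 = -1.948 mm.

-1.95 mm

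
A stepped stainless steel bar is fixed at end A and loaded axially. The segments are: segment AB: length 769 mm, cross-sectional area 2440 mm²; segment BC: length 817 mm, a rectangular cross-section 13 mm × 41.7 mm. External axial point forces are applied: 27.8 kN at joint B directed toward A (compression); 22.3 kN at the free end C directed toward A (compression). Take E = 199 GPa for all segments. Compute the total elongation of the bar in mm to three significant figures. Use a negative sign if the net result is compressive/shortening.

-0.248 mm

Internal axial forces (sectioning from the free end, tension +): N_BC = -22.3 kN, N_AB = -50.1 kN.
A_BC = 542.1 mm².
δ_AB = -50100·769/(2440·199000) = -0.07935 mm
δ_BC = -22300·817/(542.1·199000) = -0.1689 mm
δ = Σδ_i = -0.2482 mm.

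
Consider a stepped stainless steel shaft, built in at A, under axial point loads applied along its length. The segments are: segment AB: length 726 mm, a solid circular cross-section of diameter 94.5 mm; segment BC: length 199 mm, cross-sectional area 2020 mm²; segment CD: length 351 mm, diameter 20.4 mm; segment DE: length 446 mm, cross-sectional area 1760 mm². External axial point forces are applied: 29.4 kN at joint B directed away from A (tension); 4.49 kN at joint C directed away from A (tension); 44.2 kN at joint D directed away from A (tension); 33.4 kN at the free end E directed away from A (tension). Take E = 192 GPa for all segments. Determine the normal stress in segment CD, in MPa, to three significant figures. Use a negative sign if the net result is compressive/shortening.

237 MPa

Internal axial forces (sectioning from the free end, tension +): N_DE = 33.4 kN, N_CD = 77.6 kN, N_BC = 82.09 kN, N_AB = 111.5 kN.
A_CD = 326.9 mm².
σ_CD = N_CD/A_CD = 77600/326.9 = 237.4 MPa.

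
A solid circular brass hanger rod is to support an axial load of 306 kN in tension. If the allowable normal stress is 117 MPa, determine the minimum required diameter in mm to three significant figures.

Required area A ≥ P/σ_allow = 306000/117 = 2615 mm².
For a solid circular section, d ≥ √(4A/π) = 57.71 mm.

57.7 mm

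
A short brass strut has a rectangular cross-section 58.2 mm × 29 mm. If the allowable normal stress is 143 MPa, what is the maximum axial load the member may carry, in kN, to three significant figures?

A = 1688 mm².
P_max = σ_allow · A = 143 · 1688 = 241400 N = 241.4 kN.

241 kN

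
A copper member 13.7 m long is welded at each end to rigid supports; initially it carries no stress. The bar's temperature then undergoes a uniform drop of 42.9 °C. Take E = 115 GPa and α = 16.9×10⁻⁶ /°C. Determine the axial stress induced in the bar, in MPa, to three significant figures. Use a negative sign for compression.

83.4 MPa

Free thermal expansion αLΔT = 16.9e-6 · 13700 · -42.9 = -9.933 mm.
The walls impose strain ε = −(-9.933)/13700 = 7.2501e-04; σ = Eε = 115000 · 7.2501e-04 = 83.38 MPa.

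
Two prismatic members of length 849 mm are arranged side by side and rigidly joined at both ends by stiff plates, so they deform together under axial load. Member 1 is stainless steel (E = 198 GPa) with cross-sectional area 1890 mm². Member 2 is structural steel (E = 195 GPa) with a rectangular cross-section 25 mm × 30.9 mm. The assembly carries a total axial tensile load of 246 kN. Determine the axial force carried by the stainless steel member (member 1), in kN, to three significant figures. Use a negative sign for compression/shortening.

175 kN

A_2 = 772.5 mm².
Equal strain + equilibrium ⇒ each member carries load in proportion to AE: A₁E₁ = 374200000 N, A₂E₂ = 150600000 N, ΣAE = 524900000 N.
F₁ = P·A₁E₁/ΣAE = 246000·374200000/524900000 = 175400 N.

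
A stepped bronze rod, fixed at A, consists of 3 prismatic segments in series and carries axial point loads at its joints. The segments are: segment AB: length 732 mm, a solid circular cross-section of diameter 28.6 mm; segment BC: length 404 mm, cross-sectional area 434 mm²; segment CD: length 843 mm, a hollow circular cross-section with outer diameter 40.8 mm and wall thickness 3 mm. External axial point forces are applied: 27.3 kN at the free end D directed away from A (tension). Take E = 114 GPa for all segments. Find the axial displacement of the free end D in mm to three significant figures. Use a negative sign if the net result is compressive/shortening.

1.06 mm

Internal axial forces (sectioning from the free end, tension +): N_CD = 27.3 kN, N_BC = 27.3 kN, N_AB = 27.3 kN.
A_AB = 642.4 mm².
A_CD = 356.3 mm².
δ_AB = 27300·732/(642.4·114000) = 0.2729 mm
δ_BC = 27300·404/(434·114000) = 0.2229 mm
δ_CD = 27300·843/(356.3·114000) = 0.5667 mm
δ = Σδ_i = 1.062 mm.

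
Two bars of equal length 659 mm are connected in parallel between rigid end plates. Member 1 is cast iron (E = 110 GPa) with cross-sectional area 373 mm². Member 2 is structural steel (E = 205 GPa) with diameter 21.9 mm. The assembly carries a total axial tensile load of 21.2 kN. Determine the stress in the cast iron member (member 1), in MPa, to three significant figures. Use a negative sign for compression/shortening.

19.7 MPa

A_2 = 376.7 mm².
Equal strain + equilibrium ⇒ each member carries load in proportion to AE: A₁E₁ = 41030000 N, A₂E₂ = 77220000 N, ΣAE = 118300000 N.
σ₁ = P·E₁/ΣAE = 21200·110000/118300000 = 19.72 MPa.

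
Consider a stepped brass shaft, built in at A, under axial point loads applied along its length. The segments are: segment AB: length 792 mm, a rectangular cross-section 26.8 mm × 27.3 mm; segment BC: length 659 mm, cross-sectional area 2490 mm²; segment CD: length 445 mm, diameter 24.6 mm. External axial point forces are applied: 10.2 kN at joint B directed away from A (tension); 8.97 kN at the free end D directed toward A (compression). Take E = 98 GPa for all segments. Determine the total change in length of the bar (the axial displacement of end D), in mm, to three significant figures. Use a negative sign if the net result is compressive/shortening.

-0.0963 mm

Internal axial forces (sectioning from the free end, tension +): N_CD = -8.97 kN, N_BC = -8.97 kN, N_AB = 1.23 kN.
A_AB = 731.6 mm².
A_CD = 475.3 mm².
δ_AB = 1230·792/(731.6·98000) = 0.01359 mm
δ_BC = -8970·659/(2490·98000) = -0.02422 mm
δ_CD = -8970·445/(475.3·98000) = -0.0857 mm
δ = Σδ_i = -0.09634 mm.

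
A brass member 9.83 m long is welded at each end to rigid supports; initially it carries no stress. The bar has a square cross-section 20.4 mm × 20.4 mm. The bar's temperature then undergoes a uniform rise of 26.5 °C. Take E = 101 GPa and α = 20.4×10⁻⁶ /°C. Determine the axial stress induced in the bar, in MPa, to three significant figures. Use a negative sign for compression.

-54.6 MPa

Free thermal expansion αLΔT = 20.4e-6 · 9830 · 26.5 = 5.314 mm.
The walls impose strain ε = −(5.314)/9830 = -5.4060e-04; σ = Eε = 101000 · -5.4060e-04 = -54.6 MPa.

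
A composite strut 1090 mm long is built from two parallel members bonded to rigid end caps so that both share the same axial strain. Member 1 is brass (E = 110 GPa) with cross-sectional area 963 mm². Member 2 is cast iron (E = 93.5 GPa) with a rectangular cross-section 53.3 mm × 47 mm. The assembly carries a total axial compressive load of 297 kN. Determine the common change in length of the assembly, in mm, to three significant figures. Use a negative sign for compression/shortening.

A_2 = 2505 mm².
Equal strain + equilibrium ⇒ each member carries load in proportion to AE: A₁E₁ = 105900000 N, A₂E₂ = 234200000 N, ΣAE = 340200000 N.
δ = PL/ΣAE = -297000·1090/340200000 = -0.9517 mm.

-0.952 mm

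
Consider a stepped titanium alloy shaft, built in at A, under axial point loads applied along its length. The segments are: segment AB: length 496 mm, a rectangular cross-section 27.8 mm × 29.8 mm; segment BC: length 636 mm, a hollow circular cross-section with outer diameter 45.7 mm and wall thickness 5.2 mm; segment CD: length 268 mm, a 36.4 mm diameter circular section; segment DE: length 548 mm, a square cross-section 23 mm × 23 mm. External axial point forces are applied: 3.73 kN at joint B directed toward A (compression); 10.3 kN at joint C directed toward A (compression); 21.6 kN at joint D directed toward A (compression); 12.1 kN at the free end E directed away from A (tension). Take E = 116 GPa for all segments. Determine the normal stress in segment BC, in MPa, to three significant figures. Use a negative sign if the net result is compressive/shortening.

Internal axial forces (sectioning from the free end, tension +): N_DE = 12.1 kN, N_CD = -9.5 kN, N_BC = -19.8 kN, N_AB = -23.53 kN.
A_BC = 661.6 mm².
σ_BC = N_BC/A_BC = -19800/661.6 = -29.93 MPa.

-29.9 MPa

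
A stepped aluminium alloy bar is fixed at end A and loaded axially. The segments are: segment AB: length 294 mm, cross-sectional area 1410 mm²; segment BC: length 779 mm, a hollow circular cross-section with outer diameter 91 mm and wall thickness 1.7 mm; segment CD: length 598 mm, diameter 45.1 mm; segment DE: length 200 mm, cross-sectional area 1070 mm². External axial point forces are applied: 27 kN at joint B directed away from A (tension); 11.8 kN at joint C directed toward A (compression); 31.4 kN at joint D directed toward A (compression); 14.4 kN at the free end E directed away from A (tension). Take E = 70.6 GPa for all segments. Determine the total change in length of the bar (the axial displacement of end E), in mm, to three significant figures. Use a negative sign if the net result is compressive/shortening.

Internal axial forces (sectioning from the free end, tension +): N_DE = 14.4 kN, N_CD = -17 kN, N_BC = -28.8 kN, N_AB = -1.8 kN.
A_BC = 476.9 mm².
A_CD = 1598 mm².
δ_AB = -1800·294/(1410·70600) = -0.005316 mm
δ_BC = -28800·779/(476.9·70600) = -0.6663 mm
δ_CD = -17000·598/(1598·70600) = -0.09014 mm
δ_DE = 14400·200/(1070·70600) = 0.03812 mm
δ = Σδ_i = -0.7236 mm.

-0.724 mm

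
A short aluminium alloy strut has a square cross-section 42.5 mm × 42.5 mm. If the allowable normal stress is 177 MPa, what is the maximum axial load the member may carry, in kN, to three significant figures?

320 kN

A = 1806 mm².
P_max = σ_allow · A = 177 · 1806 = 319700 N = 319.7 kN.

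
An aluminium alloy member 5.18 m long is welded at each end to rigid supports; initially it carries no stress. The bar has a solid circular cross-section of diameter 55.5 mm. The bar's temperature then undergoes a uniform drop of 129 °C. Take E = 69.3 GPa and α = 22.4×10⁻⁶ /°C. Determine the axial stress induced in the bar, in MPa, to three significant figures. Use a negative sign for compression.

200 MPa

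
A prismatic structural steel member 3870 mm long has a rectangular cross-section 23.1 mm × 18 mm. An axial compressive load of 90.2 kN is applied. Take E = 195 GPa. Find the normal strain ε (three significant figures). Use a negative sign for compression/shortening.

A = 415.8 mm².
σ = N/A = -216.9 MPa; ε = σ/E = -216.9/195000 = -1.112e-03.

-0.00111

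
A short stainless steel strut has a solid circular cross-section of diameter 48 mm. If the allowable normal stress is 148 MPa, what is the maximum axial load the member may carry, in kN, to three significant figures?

268 kN

A = 1810 mm².
P_max = σ_allow · A = 148 · 1810 = 267800 N = 267.8 kN.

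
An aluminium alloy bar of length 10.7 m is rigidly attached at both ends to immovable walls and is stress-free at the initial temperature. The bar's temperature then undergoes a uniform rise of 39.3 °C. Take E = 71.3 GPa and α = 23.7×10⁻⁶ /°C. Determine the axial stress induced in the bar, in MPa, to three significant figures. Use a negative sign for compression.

Free thermal expansion αLΔT = 23.7e-6 · 10700 · 39.3 = 9.966 mm.
The walls impose strain ε = −(9.966)/10700 = -9.3141e-04; σ = Eε = 71300 · -9.3141e-04 = -66.41 MPa.

-66.4 MPa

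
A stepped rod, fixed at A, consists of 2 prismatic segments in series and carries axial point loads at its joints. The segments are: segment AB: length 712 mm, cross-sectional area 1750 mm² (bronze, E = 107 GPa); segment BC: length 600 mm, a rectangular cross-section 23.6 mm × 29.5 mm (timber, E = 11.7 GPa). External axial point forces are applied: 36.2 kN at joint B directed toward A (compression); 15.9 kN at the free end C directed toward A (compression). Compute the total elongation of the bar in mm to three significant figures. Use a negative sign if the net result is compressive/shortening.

-1.37 mm

Internal axial forces (sectioning from the free end, tension +): N_BC = -15.9 kN, N_AB = -52.1 kN.
A_BC = 696.2 mm².
δ_AB = -52100·712/(1750·107000) = -0.1981 mm
δ_BC = -15900·600/(696.2·11700) = -1.171 mm
δ = Σδ_i = -1.369 mm.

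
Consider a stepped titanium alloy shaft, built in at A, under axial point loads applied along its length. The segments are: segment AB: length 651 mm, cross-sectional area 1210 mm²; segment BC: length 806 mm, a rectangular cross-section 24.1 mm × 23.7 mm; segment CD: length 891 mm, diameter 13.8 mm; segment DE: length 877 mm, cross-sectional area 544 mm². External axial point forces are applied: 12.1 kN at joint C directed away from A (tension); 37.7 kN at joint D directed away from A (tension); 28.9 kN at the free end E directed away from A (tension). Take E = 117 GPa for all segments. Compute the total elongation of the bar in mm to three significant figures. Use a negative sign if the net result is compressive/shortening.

5.10 mm

Internal axial forces (sectioning from the free end, tension +): N_DE = 28.9 kN, N_CD = 66.6 kN, N_BC = 78.7 kN, N_AB = 78.7 kN.
A_BC = 571.2 mm².
A_CD = 149.6 mm².
δ_AB = 78700·651/(1210·117000) = 0.3619 mm
δ_BC = 78700·806/(571.2·117000) = 0.9492 mm
δ_CD = 66600·891/(149.6·117000) = 3.391 mm
δ_DE = 28900·877/(544·117000) = 0.3982 mm
δ = Σδ_i = 5.1 mm.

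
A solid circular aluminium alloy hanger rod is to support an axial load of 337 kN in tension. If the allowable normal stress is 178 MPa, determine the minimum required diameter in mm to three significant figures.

Required area A ≥ P/σ_allow = 337000/178 = 1893 mm².
For a solid circular section, d ≥ √(4A/π) = 49.1 mm.

49.1 mm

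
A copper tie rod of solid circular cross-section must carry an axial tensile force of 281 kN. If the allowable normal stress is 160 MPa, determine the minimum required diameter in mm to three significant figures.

47.3 mm

Required area A ≥ P/σ_allow = 281000/160 = 1756 mm².
For a solid circular section, d ≥ √(4A/π) = 47.29 mm.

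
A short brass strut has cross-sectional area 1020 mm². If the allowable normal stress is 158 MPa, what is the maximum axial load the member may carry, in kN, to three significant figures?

161 kN

P_max = σ_allow · A = 158 · 1020 = 161200 N = 161.2 kN.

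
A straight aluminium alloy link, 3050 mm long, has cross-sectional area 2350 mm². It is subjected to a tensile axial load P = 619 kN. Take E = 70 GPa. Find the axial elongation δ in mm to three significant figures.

δ_mech = NL/(AE) = 619000·3050/(2350·70000) = 11.48 mm.

11.5 mm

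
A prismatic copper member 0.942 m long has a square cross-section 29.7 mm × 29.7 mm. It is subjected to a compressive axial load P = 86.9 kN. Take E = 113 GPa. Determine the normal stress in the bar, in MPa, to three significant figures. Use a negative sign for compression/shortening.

-98.5 MPa

A = 882.1 mm².
σ = N/A = -86900/882.1 = -98.52 MPa.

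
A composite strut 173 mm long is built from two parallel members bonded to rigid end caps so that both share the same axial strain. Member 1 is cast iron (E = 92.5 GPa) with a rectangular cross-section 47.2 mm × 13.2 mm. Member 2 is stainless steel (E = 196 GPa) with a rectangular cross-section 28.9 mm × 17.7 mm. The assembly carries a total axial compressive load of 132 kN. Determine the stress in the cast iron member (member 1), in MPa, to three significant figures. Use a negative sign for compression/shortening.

-77.3 MPa

A_1 = 623 mm².
A_2 = 511.5 mm².
Equal strain + equilibrium ⇒ each member carries load in proportion to AE: A₁E₁ = 57630000 N, A₂E₂ = 100300000 N, ΣAE = 157900000 N.
σ₁ = P·E₁/ΣAE = -132000·92500/157900000 = -77.33 MPa.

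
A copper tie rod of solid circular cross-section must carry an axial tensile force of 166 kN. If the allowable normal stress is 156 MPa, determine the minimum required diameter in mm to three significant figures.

Required area A ≥ P/σ_allow = 166000/156 = 1064 mm².
For a solid circular section, d ≥ √(4A/π) = 36.81 mm.

36.8 mm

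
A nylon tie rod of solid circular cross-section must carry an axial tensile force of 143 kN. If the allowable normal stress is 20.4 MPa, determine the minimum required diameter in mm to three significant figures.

Required area A ≥ P/σ_allow = 143000/20.4 = 7010 mm².
For a solid circular section, d ≥ √(4A/π) = 94.47 mm.

94.5 mm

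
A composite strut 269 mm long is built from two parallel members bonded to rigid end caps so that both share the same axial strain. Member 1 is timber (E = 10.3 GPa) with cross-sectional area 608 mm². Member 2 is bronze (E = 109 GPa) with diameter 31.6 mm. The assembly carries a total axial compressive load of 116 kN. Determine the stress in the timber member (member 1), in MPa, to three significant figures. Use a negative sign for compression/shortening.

A_2 = 784.3 mm².
Equal strain + equilibrium ⇒ each member carries load in proportion to AE: A₁E₁ = 6262000 N, A₂E₂ = 85490000 N, ΣAE = 91750000 N.
σ₁ = P·E₁/ΣAE = -116000·10300/91750000 = -13.02 MPa.

-13.0 MPa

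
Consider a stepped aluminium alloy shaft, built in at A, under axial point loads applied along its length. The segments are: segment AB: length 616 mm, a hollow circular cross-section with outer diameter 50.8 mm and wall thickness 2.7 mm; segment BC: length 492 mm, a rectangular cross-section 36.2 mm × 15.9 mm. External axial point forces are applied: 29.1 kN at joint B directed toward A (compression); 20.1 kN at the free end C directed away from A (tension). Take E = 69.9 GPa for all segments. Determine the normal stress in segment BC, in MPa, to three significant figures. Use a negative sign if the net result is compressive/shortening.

34.9 MPa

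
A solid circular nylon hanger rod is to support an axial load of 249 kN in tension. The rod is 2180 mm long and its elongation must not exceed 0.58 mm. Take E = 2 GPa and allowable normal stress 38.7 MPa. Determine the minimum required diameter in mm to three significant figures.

772 mm

Required area A ≥ P/σ_allow = 249000/38.7 = 6434 mm².
For a solid circular section, d ≥ √(4A/π) = 90.51 mm.
Elongation limit: A ≥ PL/(Eδ_allow) = 249000·2180/(2000·0.58) = 467900 mm² ⇒ d ≥ 771.9 mm.
The elongation limit governs.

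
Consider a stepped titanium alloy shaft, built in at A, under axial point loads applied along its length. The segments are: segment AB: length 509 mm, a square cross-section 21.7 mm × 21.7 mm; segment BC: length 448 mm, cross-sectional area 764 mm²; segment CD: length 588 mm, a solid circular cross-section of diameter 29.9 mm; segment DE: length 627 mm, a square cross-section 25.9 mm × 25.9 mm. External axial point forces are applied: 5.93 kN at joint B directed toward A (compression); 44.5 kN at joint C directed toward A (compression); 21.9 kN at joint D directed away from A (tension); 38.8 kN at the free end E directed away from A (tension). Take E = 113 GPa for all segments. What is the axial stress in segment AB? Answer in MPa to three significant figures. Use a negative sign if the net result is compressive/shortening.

21.8 MPa

Internal axial forces (sectioning from the free end, tension +): N_DE = 38.8 kN, N_CD = 60.7 kN, N_BC = 16.2 kN, N_AB = 10.27 kN.
A_AB = 470.9 mm².
σ_AB = N_AB/A_AB = 10270/470.9 = 21.81 MPa.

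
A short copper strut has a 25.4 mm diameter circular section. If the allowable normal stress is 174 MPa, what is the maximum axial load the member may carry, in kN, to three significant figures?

88.2 kN

A = 506.7 mm².
P_max = σ_allow · A = 174 · 506.7 = 88170 N = 88.17 kN.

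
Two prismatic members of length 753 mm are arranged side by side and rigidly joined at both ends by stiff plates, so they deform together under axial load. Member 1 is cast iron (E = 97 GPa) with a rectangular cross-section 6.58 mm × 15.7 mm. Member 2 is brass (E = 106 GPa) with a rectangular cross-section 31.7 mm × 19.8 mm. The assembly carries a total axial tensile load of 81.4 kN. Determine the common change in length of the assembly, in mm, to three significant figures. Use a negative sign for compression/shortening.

0.801 mm

A_1 = 103.3 mm².
A_2 = 627.7 mm².
Equal strain + equilibrium ⇒ each member carries load in proportion to AE: A₁E₁ = 10020000 N, A₂E₂ = 66530000 N, ΣAE = 76550000 N.
δ = PL/ΣAE = 81400·753/76550000 = 0.8007 mm.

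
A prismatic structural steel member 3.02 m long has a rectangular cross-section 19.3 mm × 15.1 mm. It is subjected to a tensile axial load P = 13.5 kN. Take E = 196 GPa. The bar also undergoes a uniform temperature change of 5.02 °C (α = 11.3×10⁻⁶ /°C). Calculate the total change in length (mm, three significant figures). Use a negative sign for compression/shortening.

0.885 mm

A = 291.4 mm².
δ_mech = NL/(AE) = 13500·3020/(291.4·196000) = 0.7138 mm.
δ_thermal = αLΔT = 11.3e-6·3020·5.02 = 0.1713 mm.
δ = δ_mech + δ_thermal = 0.8851 mm.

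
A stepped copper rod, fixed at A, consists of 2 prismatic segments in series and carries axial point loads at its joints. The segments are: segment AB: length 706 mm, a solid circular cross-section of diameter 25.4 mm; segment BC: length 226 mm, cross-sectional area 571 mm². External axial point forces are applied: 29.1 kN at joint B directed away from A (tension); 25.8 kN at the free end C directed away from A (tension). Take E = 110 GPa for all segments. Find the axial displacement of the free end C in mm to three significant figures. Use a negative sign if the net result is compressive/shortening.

0.788 mm

Internal axial forces (sectioning from the free end, tension +): N_BC = 25.8 kN, N_AB = 54.9 kN.
A_AB = 506.7 mm².
δ_AB = 54900·706/(506.7·110000) = 0.6954 mm
δ_BC = 25800·226/(571·110000) = 0.09283 mm
δ = Σδ_i = 0.7882 mm.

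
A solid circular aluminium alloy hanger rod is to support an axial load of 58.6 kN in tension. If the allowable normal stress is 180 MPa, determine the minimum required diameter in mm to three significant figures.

20.4 mm

Required area A ≥ P/σ_allow = 58600/180 = 325.6 mm².
For a solid circular section, d ≥ √(4A/π) = 20.36 mm.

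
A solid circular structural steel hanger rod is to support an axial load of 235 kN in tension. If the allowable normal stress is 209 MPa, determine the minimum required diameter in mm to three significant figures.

Required area A ≥ P/σ_allow = 235000/209 = 1124 mm².
For a solid circular section, d ≥ √(4A/π) = 37.84 mm.

37.8 mm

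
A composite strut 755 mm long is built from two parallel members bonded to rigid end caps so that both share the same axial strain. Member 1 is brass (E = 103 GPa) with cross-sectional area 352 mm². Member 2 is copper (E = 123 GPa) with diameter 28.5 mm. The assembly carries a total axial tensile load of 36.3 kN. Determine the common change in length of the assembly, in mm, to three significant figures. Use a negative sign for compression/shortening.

0.239 mm

A_2 = 637.9 mm².
Equal strain + equilibrium ⇒ each member carries load in proportion to AE: A₁E₁ = 36260000 N, A₂E₂ = 78470000 N, ΣAE = 114700000 N.
δ = PL/ΣAE = 36300·755/114700000 = 0.2389 mm.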